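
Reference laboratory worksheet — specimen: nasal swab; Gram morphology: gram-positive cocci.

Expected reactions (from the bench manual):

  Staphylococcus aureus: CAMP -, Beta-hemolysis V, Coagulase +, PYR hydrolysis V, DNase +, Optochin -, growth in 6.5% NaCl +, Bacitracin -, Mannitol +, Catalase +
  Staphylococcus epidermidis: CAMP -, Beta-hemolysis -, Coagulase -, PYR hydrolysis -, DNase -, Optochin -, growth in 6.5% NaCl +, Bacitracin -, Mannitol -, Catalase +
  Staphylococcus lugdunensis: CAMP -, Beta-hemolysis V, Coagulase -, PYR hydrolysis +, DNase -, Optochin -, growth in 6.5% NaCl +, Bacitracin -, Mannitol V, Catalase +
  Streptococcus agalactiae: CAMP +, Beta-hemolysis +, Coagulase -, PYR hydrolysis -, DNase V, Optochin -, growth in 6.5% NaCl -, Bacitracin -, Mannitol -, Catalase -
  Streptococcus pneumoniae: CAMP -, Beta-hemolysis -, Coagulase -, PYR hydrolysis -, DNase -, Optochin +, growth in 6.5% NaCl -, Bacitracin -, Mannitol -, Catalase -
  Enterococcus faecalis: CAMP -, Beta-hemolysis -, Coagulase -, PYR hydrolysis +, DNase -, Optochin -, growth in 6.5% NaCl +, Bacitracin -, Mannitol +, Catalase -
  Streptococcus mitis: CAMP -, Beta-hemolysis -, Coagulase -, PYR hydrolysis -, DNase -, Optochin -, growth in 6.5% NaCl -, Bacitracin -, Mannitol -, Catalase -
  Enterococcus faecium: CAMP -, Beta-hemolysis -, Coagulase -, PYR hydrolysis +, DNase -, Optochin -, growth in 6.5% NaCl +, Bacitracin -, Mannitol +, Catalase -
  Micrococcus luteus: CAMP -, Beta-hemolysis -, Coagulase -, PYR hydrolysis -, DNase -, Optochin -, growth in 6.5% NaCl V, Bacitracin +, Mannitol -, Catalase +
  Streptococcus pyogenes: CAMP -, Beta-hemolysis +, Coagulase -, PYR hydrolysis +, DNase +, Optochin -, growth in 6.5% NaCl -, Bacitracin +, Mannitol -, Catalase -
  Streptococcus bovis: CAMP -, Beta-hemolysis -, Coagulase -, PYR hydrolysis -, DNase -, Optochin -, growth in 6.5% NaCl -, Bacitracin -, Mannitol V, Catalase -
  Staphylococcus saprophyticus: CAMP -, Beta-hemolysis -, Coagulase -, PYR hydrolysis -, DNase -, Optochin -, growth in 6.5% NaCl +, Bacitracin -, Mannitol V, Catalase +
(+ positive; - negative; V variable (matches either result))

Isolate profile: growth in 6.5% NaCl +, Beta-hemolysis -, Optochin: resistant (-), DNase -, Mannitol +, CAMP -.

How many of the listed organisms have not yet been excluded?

4

CAMP -: excludes Streptococcus agalactiae — 11 left.
DNase -: excludes Staphylococcus aureus, Streptococcus pyogenes — 9 left.
Beta-hemolysis -: all 9 remaining candidates are consistent.
Optochin -: excludes Streptococcus pneumoniae — 8 left.
Mannitol +: excludes Staphylococcus epidermidis, Streptococcus mitis, Micrococcus luteus — 5 left.
growth in 6.5% NaCl +: excludes Streptococcus bovis — 4 left.
Still consistent: Enterococcus faecalis, Enterococcus faecium, Staphylococcus lugdunensis, Staphylococcus saprophyticus.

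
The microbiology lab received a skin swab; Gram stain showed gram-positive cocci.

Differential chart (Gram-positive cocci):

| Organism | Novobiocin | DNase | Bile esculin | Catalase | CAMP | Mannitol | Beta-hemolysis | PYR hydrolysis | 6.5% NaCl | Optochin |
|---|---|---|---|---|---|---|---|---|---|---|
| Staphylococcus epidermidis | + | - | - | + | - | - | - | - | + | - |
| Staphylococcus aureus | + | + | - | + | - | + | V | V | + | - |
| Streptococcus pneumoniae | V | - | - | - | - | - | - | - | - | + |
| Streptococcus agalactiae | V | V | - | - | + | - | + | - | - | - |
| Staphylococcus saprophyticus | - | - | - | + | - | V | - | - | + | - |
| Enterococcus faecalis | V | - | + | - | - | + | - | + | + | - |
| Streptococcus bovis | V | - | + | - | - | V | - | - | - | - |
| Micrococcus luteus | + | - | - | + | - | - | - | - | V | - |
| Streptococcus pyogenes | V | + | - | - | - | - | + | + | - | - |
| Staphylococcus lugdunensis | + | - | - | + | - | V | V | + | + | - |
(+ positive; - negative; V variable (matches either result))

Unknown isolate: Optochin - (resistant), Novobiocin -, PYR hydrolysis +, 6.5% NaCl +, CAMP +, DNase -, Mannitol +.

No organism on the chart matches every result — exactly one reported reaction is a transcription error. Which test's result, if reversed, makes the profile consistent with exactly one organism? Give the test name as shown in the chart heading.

CAMP

As reported, no row in the chart matches all 7 reactions.
Reversing Optochin → still no organism matches.
Reversing Novobiocin → still no organism matches.
Reversing DNase → still no organism matches.
Reversing Mannitol → still no organism matches.
Reversing PYR hydrolysis → still no organism matches.
Reversing 6.5% NaCl → still no organism matches.
Reversing CAMP (to -) → unique match: Enterococcus faecalis.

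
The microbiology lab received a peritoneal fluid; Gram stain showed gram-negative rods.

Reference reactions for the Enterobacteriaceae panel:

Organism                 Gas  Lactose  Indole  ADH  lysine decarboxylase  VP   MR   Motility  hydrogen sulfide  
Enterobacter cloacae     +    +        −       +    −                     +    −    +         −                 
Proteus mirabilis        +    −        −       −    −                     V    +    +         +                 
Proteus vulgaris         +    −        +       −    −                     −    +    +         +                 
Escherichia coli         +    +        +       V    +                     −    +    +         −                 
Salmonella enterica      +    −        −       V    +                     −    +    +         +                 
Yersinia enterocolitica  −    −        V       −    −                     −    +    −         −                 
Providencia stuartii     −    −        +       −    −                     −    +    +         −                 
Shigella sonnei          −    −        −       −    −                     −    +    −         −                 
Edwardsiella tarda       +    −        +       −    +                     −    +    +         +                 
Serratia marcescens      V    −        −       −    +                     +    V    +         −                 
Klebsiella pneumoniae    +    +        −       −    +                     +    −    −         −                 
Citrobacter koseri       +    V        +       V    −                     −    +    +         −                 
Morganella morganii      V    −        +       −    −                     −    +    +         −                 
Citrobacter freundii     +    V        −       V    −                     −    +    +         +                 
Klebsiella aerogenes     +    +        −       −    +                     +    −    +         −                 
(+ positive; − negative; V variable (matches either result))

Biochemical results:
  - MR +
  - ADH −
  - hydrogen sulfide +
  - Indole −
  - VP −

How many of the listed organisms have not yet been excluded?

3

ADH −: excludes Enterobacter cloacae — 14 left.
MR +: excludes Klebsiella pneumoniae, Klebsiella aerogenes — 12 left.
hydrogen sulfide +: excludes 7 organisms — 5 left.
VP −: all 5 remaining candidates are consistent.
Indole −: excludes Proteus vulgaris, Edwardsiella tarda — 3 left.
Still consistent: Citrobacter freundii, Proteus mirabilis, Salmonella enterica.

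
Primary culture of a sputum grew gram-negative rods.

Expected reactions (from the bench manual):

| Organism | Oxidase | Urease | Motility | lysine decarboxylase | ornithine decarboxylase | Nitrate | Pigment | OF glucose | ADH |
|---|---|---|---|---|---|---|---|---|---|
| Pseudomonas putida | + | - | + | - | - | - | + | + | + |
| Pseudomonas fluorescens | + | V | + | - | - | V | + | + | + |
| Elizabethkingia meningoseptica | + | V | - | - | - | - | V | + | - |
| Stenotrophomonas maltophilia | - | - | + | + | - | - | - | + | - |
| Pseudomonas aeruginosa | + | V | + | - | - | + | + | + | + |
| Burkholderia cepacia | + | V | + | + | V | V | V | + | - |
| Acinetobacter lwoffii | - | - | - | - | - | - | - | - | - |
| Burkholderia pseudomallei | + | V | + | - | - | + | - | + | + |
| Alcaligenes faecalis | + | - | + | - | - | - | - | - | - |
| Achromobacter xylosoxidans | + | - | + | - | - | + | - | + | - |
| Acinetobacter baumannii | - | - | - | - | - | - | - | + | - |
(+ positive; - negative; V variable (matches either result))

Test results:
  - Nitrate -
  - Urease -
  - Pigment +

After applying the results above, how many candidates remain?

Nitrate -: excludes Pseudomonas aeruginosa, Burkholderia pseudomallei, Achromobacter xylosoxidans — 8 left.
Pigment +: excludes Stenotrophomonas maltophilia, Acinetobacter lwoffii, Alcaligenes faecalis, Acinetobacter baumannii — 4 left.
Urease -: all 4 remaining candidates are consistent.
Still consistent: Burkholderia cepacia, Elizabethkingia meningoseptica, Pseudomonas fluorescens, Pseudomonas putida.

4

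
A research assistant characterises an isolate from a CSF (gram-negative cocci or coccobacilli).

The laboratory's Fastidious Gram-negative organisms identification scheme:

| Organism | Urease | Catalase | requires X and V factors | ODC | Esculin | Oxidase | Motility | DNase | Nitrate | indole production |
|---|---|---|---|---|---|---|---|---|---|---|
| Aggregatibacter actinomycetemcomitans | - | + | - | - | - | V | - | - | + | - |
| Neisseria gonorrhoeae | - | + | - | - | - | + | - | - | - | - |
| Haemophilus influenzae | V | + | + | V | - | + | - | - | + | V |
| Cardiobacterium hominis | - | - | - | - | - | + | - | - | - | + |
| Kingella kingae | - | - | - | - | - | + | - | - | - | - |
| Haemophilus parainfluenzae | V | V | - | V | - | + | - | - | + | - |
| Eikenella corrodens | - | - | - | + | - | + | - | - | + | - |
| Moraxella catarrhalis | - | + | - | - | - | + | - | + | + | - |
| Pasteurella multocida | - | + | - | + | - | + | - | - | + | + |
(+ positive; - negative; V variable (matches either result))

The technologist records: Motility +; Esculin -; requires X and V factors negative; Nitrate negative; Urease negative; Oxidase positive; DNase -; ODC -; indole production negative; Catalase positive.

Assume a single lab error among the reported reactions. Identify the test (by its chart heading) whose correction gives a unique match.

As reported, no row in the chart matches all 10 reactions.
Reversing requires X and V factors → still no organism matches.
Reversing Motility (to -) → unique match: Neisseria gonorrhoeae.
Reversing Urease → still no organism matches.
Reversing Esculin → still no organism matches.
Reversing Oxidase → still no organism matches.
Reversing Catalase → still no organism matches.
Reversing indole production → still no organism matches.
Reversing DNase → still no organism matches.
Reversing ODC → still no organism matches.
Reversing Nitrate → still no organism matches.

Motility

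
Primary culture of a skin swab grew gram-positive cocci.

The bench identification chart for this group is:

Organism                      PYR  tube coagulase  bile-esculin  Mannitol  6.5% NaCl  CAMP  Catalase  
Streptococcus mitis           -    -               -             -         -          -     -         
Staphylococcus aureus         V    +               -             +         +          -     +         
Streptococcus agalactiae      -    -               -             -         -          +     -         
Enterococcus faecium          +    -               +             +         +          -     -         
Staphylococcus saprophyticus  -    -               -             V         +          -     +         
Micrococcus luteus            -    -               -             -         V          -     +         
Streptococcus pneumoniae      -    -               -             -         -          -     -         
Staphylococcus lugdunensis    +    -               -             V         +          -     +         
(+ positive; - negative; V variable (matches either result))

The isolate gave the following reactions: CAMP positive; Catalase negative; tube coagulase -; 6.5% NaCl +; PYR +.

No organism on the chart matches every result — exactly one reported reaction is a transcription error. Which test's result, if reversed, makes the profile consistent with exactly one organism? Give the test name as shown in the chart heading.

CAMP

As reported, no row in the chart matches all 5 reactions.
Reversing 6.5% NaCl → still no organism matches.
Reversing CAMP (to -) → unique match: Enterococcus faecium.
Reversing tube coagulase → still no organism matches.
Reversing Catalase → still no organism matches.
Reversing PYR → still no organism matches.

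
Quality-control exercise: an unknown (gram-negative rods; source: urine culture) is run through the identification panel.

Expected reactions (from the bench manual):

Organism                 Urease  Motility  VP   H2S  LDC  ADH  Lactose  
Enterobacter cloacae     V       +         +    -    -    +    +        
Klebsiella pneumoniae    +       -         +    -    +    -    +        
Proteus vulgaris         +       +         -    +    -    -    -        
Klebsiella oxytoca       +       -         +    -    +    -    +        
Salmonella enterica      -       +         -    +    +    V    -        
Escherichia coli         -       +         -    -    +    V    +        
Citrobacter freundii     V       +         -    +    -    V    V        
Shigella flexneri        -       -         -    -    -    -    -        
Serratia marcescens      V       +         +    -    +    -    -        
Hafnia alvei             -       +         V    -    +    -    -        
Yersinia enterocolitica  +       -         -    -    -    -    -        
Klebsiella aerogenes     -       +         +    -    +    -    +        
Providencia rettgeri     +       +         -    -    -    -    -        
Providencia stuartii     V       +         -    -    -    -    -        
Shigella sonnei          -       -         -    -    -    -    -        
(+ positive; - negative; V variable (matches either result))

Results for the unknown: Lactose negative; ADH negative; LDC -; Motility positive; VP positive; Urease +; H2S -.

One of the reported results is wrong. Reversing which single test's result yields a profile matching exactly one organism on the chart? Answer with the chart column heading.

LDC

As reported, no row in the chart matches all 7 reactions.
Reversing Urease → still no organism matches.
Reversing ADH → still no organism matches.
Reversing Motility → still no organism matches.
Reversing LDC (to +) → unique match: Serratia marcescens.
Reversing VP → 2 organisms match (not unique).
Reversing Lactose → still no organism matches.
Reversing H2S → still no organism matches.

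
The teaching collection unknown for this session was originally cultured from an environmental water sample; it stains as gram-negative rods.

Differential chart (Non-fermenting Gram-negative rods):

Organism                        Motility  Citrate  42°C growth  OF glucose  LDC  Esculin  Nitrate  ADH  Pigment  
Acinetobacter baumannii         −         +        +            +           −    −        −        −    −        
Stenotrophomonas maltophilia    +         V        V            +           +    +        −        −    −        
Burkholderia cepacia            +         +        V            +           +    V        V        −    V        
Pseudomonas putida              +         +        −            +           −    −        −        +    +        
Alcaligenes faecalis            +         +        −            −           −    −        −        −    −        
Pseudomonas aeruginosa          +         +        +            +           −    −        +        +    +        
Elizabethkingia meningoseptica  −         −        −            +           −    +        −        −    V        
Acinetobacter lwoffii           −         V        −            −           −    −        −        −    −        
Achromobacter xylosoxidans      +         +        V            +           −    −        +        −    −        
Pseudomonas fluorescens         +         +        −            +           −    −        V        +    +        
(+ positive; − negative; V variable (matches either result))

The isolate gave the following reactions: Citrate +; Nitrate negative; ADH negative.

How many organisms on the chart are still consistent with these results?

ADH −: excludes Pseudomonas putida, Pseudomonas aeruginosa, Pseudomonas fluorescens — 7 left.
Nitrate −: excludes Achromobacter xylosoxidans — 6 left.
Citrate +: excludes Elizabethkingia meningoseptica — 5 left.
Still consistent: Acinetobacter baumannii, Acinetobacter lwoffii, Alcaligenes faecalis, Burkholderia cepacia, Stenotrophomonas maltophilia.

5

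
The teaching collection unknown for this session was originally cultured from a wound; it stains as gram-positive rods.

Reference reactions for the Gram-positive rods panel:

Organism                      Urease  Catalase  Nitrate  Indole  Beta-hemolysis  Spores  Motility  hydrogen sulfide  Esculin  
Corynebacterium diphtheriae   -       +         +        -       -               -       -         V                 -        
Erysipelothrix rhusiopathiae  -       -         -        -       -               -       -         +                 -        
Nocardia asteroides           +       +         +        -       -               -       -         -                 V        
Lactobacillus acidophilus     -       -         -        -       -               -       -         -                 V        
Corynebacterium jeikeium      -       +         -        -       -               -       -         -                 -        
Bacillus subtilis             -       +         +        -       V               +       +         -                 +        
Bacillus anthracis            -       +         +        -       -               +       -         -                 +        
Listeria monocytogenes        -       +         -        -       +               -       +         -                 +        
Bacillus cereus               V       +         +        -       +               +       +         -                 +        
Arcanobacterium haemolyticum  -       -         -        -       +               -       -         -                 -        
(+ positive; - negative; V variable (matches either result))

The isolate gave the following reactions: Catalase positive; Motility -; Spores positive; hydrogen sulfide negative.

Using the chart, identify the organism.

Bacillus anthracis

hydrogen sulfide -: excludes Erysipelothrix rhusiopathiae — 9 left.
Motility -: excludes Bacillus subtilis, Listeria monocytogenes, Bacillus cereus — 6 left.
Spores +: excludes 5 organisms — 1 left.
Catalase +: the one remaining candidate is consistent.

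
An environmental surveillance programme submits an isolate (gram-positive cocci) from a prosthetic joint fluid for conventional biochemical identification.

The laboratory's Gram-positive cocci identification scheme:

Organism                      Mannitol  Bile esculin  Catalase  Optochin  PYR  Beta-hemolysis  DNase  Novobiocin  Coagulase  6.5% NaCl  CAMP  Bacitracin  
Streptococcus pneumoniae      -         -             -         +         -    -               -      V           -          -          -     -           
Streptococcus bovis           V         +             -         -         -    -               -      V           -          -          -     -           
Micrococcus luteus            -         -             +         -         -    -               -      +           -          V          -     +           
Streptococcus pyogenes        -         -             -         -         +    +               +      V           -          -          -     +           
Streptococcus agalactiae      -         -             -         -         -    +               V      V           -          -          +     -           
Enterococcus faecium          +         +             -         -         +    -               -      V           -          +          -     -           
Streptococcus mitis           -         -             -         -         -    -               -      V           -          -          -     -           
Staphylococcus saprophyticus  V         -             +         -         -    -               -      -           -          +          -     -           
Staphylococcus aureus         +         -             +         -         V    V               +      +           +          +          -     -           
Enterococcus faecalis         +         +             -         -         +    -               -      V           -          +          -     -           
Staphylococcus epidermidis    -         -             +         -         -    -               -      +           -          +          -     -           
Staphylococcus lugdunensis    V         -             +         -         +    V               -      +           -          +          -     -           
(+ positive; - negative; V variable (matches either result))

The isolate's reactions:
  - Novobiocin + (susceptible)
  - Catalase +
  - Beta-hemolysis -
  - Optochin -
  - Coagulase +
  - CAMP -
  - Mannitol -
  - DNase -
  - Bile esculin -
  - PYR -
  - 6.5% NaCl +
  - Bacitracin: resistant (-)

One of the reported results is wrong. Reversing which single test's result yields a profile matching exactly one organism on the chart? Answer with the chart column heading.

As reported, no row in the chart matches all 12 reactions.
Reversing Optochin → still no organism matches.
Reversing CAMP → still no organism matches.
Reversing Beta-hemolysis → still no organism matches.
Reversing Bacitracin → still no organism matches.
Reversing Coagulase (to -) → unique match: Staphylococcus epidermidis.
Reversing 6.5% NaCl → still no organism matches.
Reversing Bile esculin → still no organism matches.
Reversing DNase → still no organism matches.
Reversing PYR → still no organism matches.
Reversing Novobiocin → still no organism matches.
Reversing Mannitol → still no organism matches.
Reversing Catalase → still no organism matches.

Coagulase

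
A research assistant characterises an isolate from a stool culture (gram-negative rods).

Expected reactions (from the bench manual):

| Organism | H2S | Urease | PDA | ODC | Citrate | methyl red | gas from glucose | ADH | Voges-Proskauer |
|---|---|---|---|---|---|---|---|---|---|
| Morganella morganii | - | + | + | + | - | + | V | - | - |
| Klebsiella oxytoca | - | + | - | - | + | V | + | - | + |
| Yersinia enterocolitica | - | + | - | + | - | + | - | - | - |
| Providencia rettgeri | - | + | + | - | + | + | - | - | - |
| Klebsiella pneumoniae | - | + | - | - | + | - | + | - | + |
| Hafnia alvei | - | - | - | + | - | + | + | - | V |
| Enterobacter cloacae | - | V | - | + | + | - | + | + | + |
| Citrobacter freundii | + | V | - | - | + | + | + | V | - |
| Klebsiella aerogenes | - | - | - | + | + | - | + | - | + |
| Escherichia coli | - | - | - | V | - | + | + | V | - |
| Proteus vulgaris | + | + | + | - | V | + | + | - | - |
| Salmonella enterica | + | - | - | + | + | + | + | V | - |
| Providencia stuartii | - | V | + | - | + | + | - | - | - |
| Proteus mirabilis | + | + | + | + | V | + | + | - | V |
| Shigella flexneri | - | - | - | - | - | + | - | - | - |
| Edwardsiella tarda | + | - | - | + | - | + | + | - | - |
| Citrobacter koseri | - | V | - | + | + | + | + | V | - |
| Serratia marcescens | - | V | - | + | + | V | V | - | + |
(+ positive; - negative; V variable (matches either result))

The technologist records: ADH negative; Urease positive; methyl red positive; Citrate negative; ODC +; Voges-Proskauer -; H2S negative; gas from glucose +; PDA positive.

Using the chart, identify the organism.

Morganella morganii

Urease +: excludes 6 organisms — 12 left.
gas from glucose +: excludes Yersinia enterocolitica, Providencia rettgeri, Providencia stuartii — 9 left.
Citrate -: excludes 6 organisms — 3 left.
H2S -: excludes Proteus vulgaris, Proteus mirabilis — 1 left.
PDA +: the one remaining candidate is consistent.
methyl red +: the one remaining candidate is consistent.
ADH -: the one remaining candidate is consistent.
ODC +: the one remaining candidate is consistent.
Voges-Proskauer -: the one remaining candidate is consistent.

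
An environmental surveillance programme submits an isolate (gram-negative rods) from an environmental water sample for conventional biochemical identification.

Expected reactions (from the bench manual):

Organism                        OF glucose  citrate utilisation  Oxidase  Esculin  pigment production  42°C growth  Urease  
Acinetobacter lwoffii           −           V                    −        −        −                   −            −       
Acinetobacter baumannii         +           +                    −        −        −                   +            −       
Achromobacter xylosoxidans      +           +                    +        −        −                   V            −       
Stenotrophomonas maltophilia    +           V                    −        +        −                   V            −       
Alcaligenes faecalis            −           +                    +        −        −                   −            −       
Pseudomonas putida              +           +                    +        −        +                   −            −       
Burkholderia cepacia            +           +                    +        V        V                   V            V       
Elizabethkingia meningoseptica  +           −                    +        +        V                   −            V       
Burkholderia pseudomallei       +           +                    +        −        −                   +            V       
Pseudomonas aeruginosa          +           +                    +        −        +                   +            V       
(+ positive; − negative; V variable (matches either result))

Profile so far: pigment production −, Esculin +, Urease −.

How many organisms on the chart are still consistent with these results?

3

Urease −: all 10 remaining candidates are consistent.
pigment production −: excludes Pseudomonas putida, Pseudomonas aeruginosa — 8 left.
Esculin +: excludes 5 organisms — 3 left.
Still consistent: Burkholderia cepacia, Elizabethkingia meningoseptica, Stenotrophomonas maltophilia.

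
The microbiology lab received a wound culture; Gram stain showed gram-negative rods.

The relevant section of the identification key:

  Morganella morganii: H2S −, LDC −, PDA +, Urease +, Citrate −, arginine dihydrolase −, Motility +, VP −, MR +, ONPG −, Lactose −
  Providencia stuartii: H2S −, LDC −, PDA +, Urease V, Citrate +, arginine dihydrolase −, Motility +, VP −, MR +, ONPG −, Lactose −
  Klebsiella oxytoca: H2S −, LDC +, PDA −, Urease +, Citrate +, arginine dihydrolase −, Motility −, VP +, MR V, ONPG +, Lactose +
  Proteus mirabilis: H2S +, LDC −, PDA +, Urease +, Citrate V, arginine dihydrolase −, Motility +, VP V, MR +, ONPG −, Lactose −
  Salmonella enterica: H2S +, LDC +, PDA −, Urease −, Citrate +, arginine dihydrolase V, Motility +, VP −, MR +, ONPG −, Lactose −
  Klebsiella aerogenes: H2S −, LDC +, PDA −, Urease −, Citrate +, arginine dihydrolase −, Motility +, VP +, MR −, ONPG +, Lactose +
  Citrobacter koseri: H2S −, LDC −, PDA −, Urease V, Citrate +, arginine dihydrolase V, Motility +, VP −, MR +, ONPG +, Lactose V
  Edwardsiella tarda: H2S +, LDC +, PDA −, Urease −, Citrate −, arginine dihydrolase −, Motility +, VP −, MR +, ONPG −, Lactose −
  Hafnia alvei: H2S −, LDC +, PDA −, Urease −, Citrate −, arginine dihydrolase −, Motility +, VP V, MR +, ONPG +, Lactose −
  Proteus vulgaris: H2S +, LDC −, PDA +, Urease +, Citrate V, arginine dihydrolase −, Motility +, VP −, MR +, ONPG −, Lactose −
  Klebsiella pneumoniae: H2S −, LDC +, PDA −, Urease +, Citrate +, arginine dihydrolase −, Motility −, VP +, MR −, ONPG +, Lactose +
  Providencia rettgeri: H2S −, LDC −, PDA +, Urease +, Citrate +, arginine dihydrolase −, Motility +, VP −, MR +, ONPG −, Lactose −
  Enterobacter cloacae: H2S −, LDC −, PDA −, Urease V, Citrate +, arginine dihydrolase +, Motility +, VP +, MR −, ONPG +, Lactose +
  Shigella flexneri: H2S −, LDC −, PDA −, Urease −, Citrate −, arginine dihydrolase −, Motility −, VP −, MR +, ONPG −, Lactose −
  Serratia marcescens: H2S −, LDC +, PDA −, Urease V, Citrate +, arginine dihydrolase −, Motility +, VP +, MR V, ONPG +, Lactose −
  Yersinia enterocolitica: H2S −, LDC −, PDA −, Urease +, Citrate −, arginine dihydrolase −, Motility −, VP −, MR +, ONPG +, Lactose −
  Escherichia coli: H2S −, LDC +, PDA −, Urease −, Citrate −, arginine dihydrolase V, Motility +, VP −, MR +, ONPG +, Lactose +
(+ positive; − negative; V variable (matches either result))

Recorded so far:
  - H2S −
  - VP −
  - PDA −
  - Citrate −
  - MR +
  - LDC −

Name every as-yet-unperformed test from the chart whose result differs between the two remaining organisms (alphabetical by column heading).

ONPG, Urease

VP −: excludes 5 organisms — 12 left.
Citrate −: excludes Providencia stuartii, Salmonella enterica, Citrobacter koseri, Providencia rettgeri — 8 left.
LDC −: excludes Edwardsiella tarda, Hafnia alvei, Escherichia coli — 5 left.
H2S −: excludes Proteus mirabilis, Proteus vulgaris — 3 left.
MR +: all 3 remaining candidates are consistent.
PDA −: excludes Morganella morganii — 2 left.
Two candidates remain: Shigella flexneri and Yersinia enterocolitica.
  Urease: Shigella flexneri −, Yersinia enterocolitica + — discriminates.
  arginine dihydrolase: − vs − — same for both, does not separate.
  Motility: − vs − — same for both, does not separate.
  ONPG: Shigella flexneri −, Yersinia enterocolitica + — discriminates.
  Lactose: − vs − — same for both, does not separate.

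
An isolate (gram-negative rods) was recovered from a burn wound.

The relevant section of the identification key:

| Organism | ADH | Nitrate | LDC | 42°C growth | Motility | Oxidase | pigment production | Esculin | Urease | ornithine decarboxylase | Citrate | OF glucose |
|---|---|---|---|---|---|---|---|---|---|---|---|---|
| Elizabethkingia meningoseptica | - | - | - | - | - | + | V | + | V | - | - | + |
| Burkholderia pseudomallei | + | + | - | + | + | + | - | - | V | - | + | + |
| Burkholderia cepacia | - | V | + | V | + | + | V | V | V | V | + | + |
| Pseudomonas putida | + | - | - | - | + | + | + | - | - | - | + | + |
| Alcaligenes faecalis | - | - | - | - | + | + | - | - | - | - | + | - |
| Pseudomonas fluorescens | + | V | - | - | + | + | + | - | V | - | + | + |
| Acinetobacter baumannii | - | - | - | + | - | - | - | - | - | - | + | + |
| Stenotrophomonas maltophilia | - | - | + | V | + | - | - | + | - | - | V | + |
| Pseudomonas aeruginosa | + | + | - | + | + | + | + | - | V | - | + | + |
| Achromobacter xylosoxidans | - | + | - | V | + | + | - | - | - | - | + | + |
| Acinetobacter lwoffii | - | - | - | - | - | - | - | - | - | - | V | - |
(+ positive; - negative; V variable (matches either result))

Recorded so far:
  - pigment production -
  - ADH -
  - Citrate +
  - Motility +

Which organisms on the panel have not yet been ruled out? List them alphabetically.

Achromobacter xylosoxidans, Alcaligenes faecalis, Burkholderia cepacia, Stenotrophomonas maltophilia

pigment production -: excludes Pseudomonas putida, Pseudomonas fluorescens, Pseudomonas aeruginosa — 8 left.
ADH -: excludes Burkholderia pseudomallei — 7 left.
Citrate +: excludes Elizabethkingia meningoseptica — 6 left.
Motility +: excludes Acinetobacter baumannii, Acinetobacter lwoffii — 4 left.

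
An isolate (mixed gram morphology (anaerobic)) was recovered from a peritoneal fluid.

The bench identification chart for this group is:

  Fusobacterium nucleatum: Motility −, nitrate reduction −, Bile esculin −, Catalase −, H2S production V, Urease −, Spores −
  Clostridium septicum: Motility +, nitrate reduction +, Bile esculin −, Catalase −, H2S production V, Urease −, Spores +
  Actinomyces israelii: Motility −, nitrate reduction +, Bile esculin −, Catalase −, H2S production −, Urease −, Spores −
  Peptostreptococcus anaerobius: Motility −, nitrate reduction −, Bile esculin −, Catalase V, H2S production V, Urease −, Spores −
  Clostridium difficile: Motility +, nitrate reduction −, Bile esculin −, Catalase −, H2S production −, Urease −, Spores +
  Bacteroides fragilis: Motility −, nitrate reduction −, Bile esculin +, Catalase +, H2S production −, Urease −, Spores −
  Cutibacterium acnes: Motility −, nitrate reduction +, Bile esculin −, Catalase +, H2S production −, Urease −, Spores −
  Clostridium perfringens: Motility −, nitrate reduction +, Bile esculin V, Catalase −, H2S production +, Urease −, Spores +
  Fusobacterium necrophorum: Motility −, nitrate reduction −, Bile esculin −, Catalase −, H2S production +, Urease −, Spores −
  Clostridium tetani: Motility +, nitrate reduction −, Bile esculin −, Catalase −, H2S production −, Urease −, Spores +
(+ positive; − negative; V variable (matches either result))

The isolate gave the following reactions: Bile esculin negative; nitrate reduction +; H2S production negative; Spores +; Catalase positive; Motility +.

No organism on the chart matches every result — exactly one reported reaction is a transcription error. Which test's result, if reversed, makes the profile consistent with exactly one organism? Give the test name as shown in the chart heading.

Catalase

As reported, no row in the chart matches all 6 reactions.
Reversing Spores → still no organism matches.
Reversing Motility → still no organism matches.
Reversing nitrate reduction → still no organism matches.
Reversing Bile esculin → still no organism matches.
Reversing Catalase (to −) → unique match: Clostridium septicum.
Reversing H2S production → still no organism matches.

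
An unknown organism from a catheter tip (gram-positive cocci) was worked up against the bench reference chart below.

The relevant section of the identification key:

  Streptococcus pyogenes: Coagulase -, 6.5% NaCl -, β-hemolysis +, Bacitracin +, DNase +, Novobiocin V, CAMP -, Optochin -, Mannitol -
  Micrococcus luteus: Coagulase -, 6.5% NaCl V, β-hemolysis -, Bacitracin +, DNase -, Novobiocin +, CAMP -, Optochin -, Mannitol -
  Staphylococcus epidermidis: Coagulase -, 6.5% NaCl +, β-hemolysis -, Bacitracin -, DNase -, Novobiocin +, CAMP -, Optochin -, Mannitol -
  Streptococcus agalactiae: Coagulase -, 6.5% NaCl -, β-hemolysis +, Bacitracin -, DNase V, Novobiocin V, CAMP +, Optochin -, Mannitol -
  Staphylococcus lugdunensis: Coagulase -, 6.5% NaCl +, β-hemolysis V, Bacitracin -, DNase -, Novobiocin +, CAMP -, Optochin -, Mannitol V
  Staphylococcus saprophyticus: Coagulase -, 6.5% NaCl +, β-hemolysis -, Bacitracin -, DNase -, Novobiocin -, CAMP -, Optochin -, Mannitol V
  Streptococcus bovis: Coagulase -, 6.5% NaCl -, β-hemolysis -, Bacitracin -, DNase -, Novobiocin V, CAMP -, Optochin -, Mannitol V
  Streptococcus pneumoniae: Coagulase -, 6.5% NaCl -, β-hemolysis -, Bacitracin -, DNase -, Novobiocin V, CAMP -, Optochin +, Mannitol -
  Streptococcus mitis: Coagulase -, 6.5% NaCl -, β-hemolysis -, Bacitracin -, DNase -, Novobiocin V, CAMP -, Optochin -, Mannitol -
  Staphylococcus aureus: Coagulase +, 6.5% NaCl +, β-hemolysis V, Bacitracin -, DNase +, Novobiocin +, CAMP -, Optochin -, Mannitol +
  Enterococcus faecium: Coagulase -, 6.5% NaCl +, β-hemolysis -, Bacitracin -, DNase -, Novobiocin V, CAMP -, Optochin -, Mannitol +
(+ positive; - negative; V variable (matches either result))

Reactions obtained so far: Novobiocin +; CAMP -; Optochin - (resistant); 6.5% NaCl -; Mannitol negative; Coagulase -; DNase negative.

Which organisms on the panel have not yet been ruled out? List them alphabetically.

Micrococcus luteus, Streptococcus bovis, Streptococcus mitis

Coagulase -: excludes Staphylococcus aureus — 10 left.
DNase -: excludes Streptococcus pyogenes — 9 left.
Mannitol -: excludes Enterococcus faecium — 8 left.
CAMP -: excludes Streptococcus agalactiae — 7 left.
Optochin -: excludes Streptococcus pneumoniae — 6 left.
Novobiocin +: excludes Staphylococcus saprophyticus — 5 left.
6.5% NaCl -: excludes Staphylococcus epidermidis, Staphylococcus lugdunensis — 3 left.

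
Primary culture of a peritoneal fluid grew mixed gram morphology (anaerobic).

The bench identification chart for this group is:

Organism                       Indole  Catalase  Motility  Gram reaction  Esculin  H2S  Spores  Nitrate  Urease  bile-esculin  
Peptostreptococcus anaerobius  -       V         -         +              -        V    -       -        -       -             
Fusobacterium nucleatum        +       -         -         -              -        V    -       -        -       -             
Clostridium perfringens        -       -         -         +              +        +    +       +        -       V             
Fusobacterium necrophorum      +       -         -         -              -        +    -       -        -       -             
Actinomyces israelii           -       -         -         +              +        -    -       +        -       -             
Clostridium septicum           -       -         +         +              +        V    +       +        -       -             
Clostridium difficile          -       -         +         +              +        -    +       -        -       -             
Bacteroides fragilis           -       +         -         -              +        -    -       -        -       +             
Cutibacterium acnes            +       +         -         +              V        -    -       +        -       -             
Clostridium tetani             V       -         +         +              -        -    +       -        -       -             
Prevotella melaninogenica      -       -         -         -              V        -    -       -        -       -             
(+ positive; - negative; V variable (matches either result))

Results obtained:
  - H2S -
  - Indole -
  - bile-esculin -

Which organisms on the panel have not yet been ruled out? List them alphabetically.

Actinomyces israelii, Clostridium difficile, Clostridium septicum, Clostridium tetani, Peptostreptococcus anaerobius, Prevotella melaninogenica

H2S -: excludes Clostridium perfringens, Fusobacterium necrophorum — 9 left.
Indole -: excludes Fusobacterium nucleatum, Cutibacterium acnes — 7 left.
bile-esculin -: excludes Bacteroides fragilis — 6 left.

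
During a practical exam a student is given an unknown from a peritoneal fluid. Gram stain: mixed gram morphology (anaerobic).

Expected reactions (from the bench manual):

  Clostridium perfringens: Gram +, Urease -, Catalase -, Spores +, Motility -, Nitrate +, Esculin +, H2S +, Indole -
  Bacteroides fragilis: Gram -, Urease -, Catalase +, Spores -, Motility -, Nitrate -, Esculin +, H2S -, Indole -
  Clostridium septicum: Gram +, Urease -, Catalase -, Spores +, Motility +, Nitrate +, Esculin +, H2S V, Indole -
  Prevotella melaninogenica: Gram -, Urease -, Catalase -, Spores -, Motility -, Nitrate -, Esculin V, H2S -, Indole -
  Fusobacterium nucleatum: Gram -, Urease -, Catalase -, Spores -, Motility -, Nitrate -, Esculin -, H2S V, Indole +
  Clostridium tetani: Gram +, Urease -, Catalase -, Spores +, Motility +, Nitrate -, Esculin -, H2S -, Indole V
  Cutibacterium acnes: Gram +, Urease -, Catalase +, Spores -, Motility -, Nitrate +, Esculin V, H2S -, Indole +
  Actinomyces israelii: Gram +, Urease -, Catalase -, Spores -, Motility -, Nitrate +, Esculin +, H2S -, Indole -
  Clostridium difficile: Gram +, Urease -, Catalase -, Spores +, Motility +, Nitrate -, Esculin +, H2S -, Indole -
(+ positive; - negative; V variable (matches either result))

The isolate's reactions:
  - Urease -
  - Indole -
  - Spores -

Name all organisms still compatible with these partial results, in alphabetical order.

Spores -: excludes Clostridium perfringens, Clostridium septicum, Clostridium tetani, Clostridium difficile — 5 left.
Urease -: all 5 remaining candidates are consistent.
Indole -: excludes Fusobacterium nucleatum, Cutibacterium acnes — 3 left.

Actinomyces israelii, Bacteroides fragilis, Prevotella melaninogenica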